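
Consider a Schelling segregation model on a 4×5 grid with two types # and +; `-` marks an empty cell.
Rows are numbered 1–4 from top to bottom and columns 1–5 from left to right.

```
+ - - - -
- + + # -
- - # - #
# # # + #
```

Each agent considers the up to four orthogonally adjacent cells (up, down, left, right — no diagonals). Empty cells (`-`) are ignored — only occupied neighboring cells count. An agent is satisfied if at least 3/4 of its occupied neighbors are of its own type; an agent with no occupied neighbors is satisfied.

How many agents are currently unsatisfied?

(1,1)+ 0/0 ✓
(2,2)+ 1/1 ✓
(2,3)+ 1/3 ✗
(2,4)# 0/1 ✗
(3,3)# 1/2 ✗
(3,5)# 1/1 ✓
(4,1)# 1/1 ✓
(4,2)# 2/2 ✓
(4,3)# 2/3 ✗
(4,4)+ 0/2 ✗
(4,5)# 1/2 ✗
Unsatisfied: (2,3), (2,4), (3,3), (4,3), (4,4), (4,5) — 6 in total.

6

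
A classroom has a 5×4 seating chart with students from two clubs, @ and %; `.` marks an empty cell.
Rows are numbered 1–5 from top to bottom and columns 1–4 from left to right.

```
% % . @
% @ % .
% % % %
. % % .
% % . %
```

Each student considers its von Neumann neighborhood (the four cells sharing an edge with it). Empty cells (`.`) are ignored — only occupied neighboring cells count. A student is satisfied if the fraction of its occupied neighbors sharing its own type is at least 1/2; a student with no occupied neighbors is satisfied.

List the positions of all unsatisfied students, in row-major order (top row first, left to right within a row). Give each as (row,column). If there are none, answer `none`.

(2,2)

(1,1)% 2/2 ok
(1,2)% 1/2 ok
(1,4)@ 0/0 ok
(2,1)% 2/3 ok
(2,2)@ 0/4 unhappy
(2,3)% 1/2 ok
(3,1)% 2/2 ok
(3,2)% 3/4 ok
(3,3)% 4/4 ok
(3,4)% 1/1 ok
(4,2)% 3/3 ok
(4,3)% 2/2 ok
(5,1)% 1/1 ok
(5,2)% 2/2 ok
(5,4)% 0/0 ok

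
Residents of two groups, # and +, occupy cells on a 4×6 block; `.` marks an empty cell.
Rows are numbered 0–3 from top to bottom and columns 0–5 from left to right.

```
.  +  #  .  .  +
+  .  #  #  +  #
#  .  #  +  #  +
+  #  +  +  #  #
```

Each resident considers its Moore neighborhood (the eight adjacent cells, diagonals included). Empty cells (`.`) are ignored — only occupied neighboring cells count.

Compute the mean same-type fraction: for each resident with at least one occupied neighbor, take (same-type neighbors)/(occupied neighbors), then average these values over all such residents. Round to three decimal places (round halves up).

0.442

(0,1)+ 1/3
(0,2)# 2/3
(0,5)+ 1/2
(1,0)+ 1/2
(1,2)# 3/5
(1,3)# 4/6
(1,4)+ 3/6
(1,5)# 1/4
(2,0)# 1/3
(2,2)# 3/6
(2,3)+ 3/8
(2,4)# 4/8
(2,5)+ 1/5
(3,0)+ 0/2
(3,1)# 2/4
(3,2)+ 2/4
(3,3)+ 2/5
(3,4)# 2/5
(3,5)# 2/3
Sum over 19 residents: 1/3 + 2/3 + 1/2 + 1/2 + 3/5 + 4/6 + 3/6 + 1/4 + 1/3 + 3/6 + 3/8 + 4/8 + 1/5 + 0/2 + 2/4 + 2/4 + 2/5 + 2/5 + 2/3 = 1007/120; mean = 1007/120 ÷ 19 = 53/120 = 0.441666… → 0.442.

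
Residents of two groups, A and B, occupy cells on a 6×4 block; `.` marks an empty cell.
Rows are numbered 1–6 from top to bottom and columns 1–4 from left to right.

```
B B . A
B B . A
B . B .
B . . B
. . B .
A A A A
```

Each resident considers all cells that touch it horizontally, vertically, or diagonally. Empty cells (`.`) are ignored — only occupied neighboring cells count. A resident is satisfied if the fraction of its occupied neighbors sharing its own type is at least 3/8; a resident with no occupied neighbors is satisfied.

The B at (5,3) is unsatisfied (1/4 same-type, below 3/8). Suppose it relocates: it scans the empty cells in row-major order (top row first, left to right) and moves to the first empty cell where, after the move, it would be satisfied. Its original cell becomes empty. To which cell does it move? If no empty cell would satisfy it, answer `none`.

(1,3)

Vacating (5,3). Empty cells in order:
  (1,3): 2/4 same-type → satisfied — stop here.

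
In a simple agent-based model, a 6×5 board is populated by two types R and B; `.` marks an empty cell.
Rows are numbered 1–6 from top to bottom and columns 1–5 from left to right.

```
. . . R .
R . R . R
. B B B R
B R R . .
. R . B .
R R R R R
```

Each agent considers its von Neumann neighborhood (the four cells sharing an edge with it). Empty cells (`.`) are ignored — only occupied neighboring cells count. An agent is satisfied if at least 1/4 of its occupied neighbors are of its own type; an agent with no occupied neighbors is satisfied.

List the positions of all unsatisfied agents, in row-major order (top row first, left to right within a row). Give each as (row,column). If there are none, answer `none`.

Row 1: (1,4)R 0/0 ok
Row 2: (2,1)R 0/0 ok · (2,3)R 0/1 unhappy · (2,5)R 1/1 ok
Row 3: (3,2)B 1/2 ok · (3,3)B 2/4 ok · (3,4)B 1/2 ok · (3,5)R 1/2 ok
Row 4: (4,1)B 0/1 unhappy · (4,2)R 2/4 ok · (4,3)R 1/2 ok
Row 5: (5,2)R 2/2 ok · (5,4)B 0/1 unhappy
Row 6: (6,1)R 1/1 ok · (6,2)R 3/3 ok · (6,3)R 2/2 ok · (6,4)R 2/3 ok · (6,5)R 1/1 ok

(2,3), (4,1), (5,4)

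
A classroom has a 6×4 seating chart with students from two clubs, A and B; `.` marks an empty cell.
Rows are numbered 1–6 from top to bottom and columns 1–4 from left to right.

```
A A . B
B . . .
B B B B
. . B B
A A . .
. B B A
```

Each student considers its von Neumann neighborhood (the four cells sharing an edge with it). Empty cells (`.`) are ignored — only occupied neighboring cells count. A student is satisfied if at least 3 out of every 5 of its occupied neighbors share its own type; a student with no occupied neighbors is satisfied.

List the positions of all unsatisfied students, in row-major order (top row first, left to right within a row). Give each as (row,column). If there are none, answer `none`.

(1,1), (2,1), (5,2), (6,2), (6,3), (6,4)

(1,1)A 1/2 not
(1,2)A 1/1 satisfied
(1,4)B 0/0 satisfied
(2,1)B 1/2 not
(3,1)B 2/2 satisfied
(3,2)B 2/2 satisfied
(3,3)B 3/3 satisfied
(3,4)B 2/2 satisfied
(4,3)B 2/2 satisfied
(4,4)B 2/2 satisfied
(5,1)A 1/1 satisfied
(5,2)A 1/2 not
(6,2)B 1/2 not
(6,3)B 1/2 not
(6,4)A 0/1 not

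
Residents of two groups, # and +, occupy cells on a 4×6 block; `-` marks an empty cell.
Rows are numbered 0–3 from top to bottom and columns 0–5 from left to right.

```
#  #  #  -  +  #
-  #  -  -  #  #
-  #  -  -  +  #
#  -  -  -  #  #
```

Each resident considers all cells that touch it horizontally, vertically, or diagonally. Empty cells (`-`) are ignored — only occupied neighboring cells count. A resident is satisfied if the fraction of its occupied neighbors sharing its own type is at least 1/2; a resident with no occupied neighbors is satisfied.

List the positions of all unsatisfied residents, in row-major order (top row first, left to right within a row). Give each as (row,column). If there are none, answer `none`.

(0,4), (2,4)

(0,0)# 2/2 satisfied
(0,1)# 3/3 satisfied
(0,2)# 2/2 satisfied
(0,4)+ 0/3 not
(0,5)# 2/3 satisfied
(1,1)# 4/4 satisfied
(1,4)# 3/5 satisfied
(1,5)# 3/5 satisfied
(2,1)# 2/2 satisfied
(2,4)+ 0/5 not
(2,5)# 4/5 satisfied
(3,0)# 1/1 satisfied
(3,4)# 2/3 satisfied
(3,5)# 2/3 satisfied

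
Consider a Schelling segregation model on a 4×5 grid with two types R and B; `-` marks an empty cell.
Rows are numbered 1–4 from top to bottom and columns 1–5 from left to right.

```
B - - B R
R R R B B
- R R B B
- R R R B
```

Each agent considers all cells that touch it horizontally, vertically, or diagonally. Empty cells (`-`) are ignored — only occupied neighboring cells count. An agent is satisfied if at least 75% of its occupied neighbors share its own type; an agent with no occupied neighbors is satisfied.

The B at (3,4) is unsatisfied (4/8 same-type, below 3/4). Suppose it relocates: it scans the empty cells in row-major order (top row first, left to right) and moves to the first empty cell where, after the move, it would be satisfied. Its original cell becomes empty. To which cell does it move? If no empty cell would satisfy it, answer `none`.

none

Vacating (3,4). Empty cells in order:
  (1,2): 1/4 same-type → still unsatisfied.
  (1,3): 2/4 same-type → still unsatisfied.
  (3,1): 0/4 same-type → still unsatisfied.
  (4,1): 0/2 same-type → still unsatisfied.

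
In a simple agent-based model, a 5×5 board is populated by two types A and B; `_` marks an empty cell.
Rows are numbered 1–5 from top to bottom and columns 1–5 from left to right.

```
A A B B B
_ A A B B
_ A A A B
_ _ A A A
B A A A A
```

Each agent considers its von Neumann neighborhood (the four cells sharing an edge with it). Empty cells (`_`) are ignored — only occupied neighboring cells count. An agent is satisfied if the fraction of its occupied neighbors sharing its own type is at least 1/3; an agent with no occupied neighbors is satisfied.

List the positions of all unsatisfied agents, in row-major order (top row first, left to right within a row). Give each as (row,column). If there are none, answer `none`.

(5,1)

(1,1)A 1/1 ✓
(1,2)A 2/3 ✓
(1,3)B 1/3 ✓
(1,4)B 3/3 ✓
(1,5)B 2/2 ✓
(2,2)A 3/3 ✓
(2,3)A 2/4 ✓
(2,4)B 2/4 ✓
(2,5)B 3/3 ✓
(3,2)A 2/2 ✓
(3,3)A 4/4 ✓
(3,4)A 2/4 ✓
(3,5)B 1/3 ✓
(4,3)A 3/3 ✓
(4,4)A 4/4 ✓
(4,5)A 2/3 ✓
(5,1)B 0/1 ✗
(5,2)A 1/2 ✓
(5,3)A 3/3 ✓
(5,4)A 3/3 ✓
(5,5)A 2/2 ✓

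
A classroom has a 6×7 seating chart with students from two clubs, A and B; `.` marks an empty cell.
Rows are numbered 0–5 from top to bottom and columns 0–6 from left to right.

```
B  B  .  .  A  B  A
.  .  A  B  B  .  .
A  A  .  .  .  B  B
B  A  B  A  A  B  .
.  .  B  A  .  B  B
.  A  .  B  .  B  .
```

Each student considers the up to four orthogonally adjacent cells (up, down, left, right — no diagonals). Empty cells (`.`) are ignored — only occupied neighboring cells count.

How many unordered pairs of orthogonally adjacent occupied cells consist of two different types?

11

Scan each occupied cell's neighbors to the right and below so each pair is counted once.
Row 0: B(0,0)–B(0,1)= A(0,4)–B(0,5)≠ A(0,4)–B(1,4)≠ B(0,5)–A(0,6)≠  → 3/4 unlike.
Row 1: A(1,2)–B(1,3)≠ B(1,3)–B(1,4)=  → 1/2 unlike.
Row 2: A(2,0)–A(2,1)= A(2,0)–B(3,0)≠ A(2,1)–A(3,1)= B(2,5)–B(2,6)= B(2,5)–B(3,5)=  → 1/5 unlike.
Row 3: B(3,0)–A(3,1)≠ A(3,1)–B(3,2)≠ B(3,2)–A(3,3)≠ B(3,2)–B(4,2)= A(3,3)–A(3,4)= A(3,3)–A(4,3)= A(3,4)–B(3,5)≠ B(3,5)–B(4,5)=  → 4/8 unlike.
Row 4: B(4,2)–A(4,3)≠ A(4,3)–B(5,3)≠ B(4,5)–B(4,6)= B(4,5)–B(5,5)=  → 2/4 unlike.
Total adjacent occupied pairs: 23; unlike-type pairs: 11.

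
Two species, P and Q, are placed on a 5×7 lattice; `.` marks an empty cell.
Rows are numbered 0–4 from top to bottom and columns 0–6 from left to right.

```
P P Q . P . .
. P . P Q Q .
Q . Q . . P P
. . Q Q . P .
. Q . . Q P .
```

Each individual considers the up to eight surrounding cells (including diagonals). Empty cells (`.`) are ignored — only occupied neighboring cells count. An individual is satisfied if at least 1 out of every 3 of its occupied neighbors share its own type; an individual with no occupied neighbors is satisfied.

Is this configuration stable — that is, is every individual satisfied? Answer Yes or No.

(0,0)P 2/2 ok
(0,1)P 2/3 ok
(0,2)Q 0/3 unhappy
(0,4)P 1/3 ok
(1,1)P 2/5 ok
(1,3)P 1/4 unhappy
(1,4)Q 1/4 unhappy
(1,5)Q 1/4 unhappy
(2,0)Q 0/1 unhappy
(2,2)Q 2/4 ok
(2,5)P 2/4 ok
(2,6)P 2/3 ok
(3,2)Q 3/3 ok
(3,3)Q 3/3 ok
(3,5)P 3/4 ok
(4,1)Q 1/1 ok
(4,4)Q 1/3 ok
(4,5)P 1/2 ok
For instance (0,2) has only 0/3 same-type neighbors, below 1/3.

No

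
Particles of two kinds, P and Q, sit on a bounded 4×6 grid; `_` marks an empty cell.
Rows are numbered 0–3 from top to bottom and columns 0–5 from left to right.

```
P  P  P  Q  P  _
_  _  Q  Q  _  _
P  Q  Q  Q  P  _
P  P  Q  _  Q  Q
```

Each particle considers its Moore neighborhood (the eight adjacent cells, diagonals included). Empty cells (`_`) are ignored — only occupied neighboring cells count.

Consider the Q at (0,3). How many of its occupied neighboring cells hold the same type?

2

Occupied neighbors of (0,3): (0,2)=P, (0,4)=P, (1,2)=Q, (1,3)=Q.
Same type (Q): 2 of 4.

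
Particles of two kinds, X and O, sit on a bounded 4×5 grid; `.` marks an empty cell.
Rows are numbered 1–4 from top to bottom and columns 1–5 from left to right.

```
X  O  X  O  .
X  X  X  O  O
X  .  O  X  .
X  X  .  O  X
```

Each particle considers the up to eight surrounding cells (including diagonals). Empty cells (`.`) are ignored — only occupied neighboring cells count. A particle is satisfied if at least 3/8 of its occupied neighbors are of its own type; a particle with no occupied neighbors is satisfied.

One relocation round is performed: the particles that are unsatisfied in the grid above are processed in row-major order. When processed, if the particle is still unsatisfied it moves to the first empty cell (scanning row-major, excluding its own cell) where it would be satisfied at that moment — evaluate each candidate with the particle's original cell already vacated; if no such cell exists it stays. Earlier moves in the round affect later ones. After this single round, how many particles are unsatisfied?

Initially unsatisfied (in order): (1,2), (3,3), (3,4), (4,4).
  (1,2) → (1,5).
  (3,3) → (3,5).
  (3,4) → (1,2).
  (4,4): now satisfied by earlier moves; stays.
Resulting grid:
X X X O O
X X X O O
X . . . O
X X . O X
Unsatisfied now: (4,5).

1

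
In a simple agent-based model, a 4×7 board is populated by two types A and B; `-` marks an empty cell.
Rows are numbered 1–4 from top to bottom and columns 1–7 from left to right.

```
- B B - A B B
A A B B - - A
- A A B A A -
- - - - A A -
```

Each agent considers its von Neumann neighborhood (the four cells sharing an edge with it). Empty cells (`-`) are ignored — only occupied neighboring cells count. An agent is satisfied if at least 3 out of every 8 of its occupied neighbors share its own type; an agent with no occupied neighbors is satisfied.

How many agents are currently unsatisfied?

(1,2)B 1/2 satisfied
(1,3)B 2/2 satisfied
(1,5)A 0/1 not
(1,6)B 1/2 satisfied
(1,7)B 1/2 satisfied
(2,1)A 1/1 satisfied
(2,2)A 2/4 satisfied
(2,3)B 2/4 satisfied
(2,4)B 2/2 satisfied
(2,7)A 0/1 not
(3,2)A 2/2 satisfied
(3,3)A 1/3 not
(3,4)B 1/3 not
(3,5)A 2/3 satisfied
(3,6)A 2/2 satisfied
(4,5)A 2/2 satisfied
(4,6)A 2/2 satisfied
Unsatisfied: (1,5), (2,7), (3,3), (3,4) — 4 in total.

4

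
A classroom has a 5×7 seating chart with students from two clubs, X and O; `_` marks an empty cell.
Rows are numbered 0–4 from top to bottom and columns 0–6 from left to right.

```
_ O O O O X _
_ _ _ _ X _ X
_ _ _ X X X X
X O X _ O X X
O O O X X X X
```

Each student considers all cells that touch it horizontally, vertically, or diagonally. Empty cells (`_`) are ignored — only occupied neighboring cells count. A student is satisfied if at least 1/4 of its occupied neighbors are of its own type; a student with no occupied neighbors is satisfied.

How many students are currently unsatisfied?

(0,1)O 1/1 ok
(0,2)O 2/2 ok
(0,3)O 2/3 ok
(0,4)O 1/3 ok
(0,5)X 2/3 ok
(1,4)X 4/6 ok
(1,6)X 3/3 ok
(2,3)X 3/4 ok
(2,4)X 4/5 ok
(2,5)X 6/7 ok
(2,6)X 4/4 ok
(3,0)X 0/3 unhappy
(3,1)O 3/5 ok
(3,2)X 2/5 ok
(3,4)O 0/7 unhappy
(3,5)X 7/8 ok
(3,6)X 5/5 ok
(4,0)O 2/3 ok
(4,1)O 3/5 ok
(4,2)O 2/4 ok
(4,3)X 2/4 ok
(4,4)X 3/4 ok
(4,5)X 4/5 ok
(4,6)X 3/3 ok
Unsatisfied: (3,0), (3,4) — 2 in total.

2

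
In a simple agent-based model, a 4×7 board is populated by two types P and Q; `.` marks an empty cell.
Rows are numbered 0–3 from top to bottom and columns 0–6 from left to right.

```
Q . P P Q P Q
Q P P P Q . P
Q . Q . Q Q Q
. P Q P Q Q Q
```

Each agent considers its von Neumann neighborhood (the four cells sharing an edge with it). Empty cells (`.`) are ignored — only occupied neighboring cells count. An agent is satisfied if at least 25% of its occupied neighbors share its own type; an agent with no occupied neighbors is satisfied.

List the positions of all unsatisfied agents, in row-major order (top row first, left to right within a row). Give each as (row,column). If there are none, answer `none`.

(0,0)Q 1/1 satisfied
(0,2)P 2/2 satisfied
(0,3)P 2/3 satisfied
(0,4)Q 1/3 satisfied
(0,5)P 0/2 not
(0,6)Q 0/2 not
(1,0)Q 2/3 satisfied
(1,1)P 1/2 satisfied
(1,2)P 3/4 satisfied
(1,3)P 2/3 satisfied
(1,4)Q 2/3 satisfied
(1,6)P 0/2 not
(2,0)Q 1/1 satisfied
(2,2)Q 1/2 satisfied
(2,4)Q 3/3 satisfied
(2,5)Q 3/3 satisfied
(2,6)Q 2/3 satisfied
(3,1)P 0/1 not
(3,2)Q 1/3 satisfied
(3,3)P 0/2 not
(3,4)Q 2/3 satisfied
(3,5)Q 3/3 satisfied
(3,6)Q 2/2 satisfied

(0,5), (0,6), (1,6), (3,1), (3,3)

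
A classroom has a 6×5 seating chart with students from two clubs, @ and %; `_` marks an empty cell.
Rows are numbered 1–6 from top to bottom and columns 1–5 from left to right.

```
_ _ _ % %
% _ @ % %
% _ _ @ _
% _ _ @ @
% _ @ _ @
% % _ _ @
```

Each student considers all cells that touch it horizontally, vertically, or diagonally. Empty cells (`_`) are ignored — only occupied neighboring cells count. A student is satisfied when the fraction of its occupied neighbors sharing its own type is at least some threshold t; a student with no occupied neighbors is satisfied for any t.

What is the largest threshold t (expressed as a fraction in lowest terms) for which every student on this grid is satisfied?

(1,4)% 3/4
(1,5)% 3/3
(2,1)% 1/1
(2,3)@ 1/3
(2,4)% 3/5
(2,5)% 3/4
(3,1)% 2/2
(3,4)@ 3/5
(4,1)% 2/2
(4,4)@ 4/4
(4,5)@ 3/3
(5,1)% 3/3
(5,3)@ 1/2
(5,5)@ 3/3
(6,1)% 2/2
(6,2)% 2/3
(6,5)@ 1/1
The smallest same-type fraction is 1/3 at (2,3), which reduces to 1/3. Any threshold above that leaves this student unsatisfied.

1/3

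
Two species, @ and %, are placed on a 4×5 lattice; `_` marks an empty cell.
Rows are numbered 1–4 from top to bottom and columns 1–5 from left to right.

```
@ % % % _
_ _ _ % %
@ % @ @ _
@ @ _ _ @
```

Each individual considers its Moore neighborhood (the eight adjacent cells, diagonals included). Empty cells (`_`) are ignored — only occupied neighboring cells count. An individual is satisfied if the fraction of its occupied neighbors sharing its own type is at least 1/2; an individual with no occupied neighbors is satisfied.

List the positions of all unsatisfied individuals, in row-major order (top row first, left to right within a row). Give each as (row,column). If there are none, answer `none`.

(1,1)@ 0/1 unhappy
(1,2)% 1/2 ok
(1,3)% 3/3 ok
(1,4)% 3/3 ok
(2,4)% 3/5 ok
(2,5)% 2/3 ok
(3,1)@ 2/3 ok
(3,2)% 0/4 unhappy
(3,3)@ 2/4 ok
(3,4)@ 2/4 ok
(4,1)@ 2/3 ok
(4,2)@ 3/4 ok
(4,5)@ 1/1 ok

(1,1), (3,2)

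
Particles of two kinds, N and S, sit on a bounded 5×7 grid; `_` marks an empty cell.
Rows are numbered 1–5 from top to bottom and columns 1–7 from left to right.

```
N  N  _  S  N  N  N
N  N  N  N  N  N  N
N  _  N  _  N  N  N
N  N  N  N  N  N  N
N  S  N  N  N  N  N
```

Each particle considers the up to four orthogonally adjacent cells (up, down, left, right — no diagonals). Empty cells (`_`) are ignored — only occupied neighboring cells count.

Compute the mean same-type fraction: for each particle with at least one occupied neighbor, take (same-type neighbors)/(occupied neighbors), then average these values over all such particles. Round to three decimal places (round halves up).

0.880

(1,1)N 2/2
(1,2)N 2/2
(1,4)S 0/2
(1,5)N 2/3
(1,6)N 3/3
(1,7)N 2/2
(2,1)N 3/3
(2,2)N 3/3
(2,3)N 3/3
(2,4)N 2/3
(2,5)N 4/4
(2,6)N 4/4
(2,7)N 3/3
(3,1)N 2/2
(3,3)N 2/2
(3,5)N 3/3
(3,6)N 4/4
(3,7)N 3/3
(4,1)N 3/3
(4,2)N 2/3
(4,3)N 4/4
(4,4)N 3/3
(4,5)N 4/4
(4,6)N 4/4
(4,7)N 3/3
(5,1)N 1/2
(5,2)S 0/3
(5,3)N 2/3
(5,4)N 3/3
(5,5)N 3/3
(5,6)N 3/3
(5,7)N 2/2
Sum over 32 particles: 2/2 + 2/2 + 0/2 + 2/3 + 3/3 + 2/2 + 3/3 + 3/3 + 3/3 + 2/3 + 4/4 + 4/4 + 3/3 + 2/2 + 2/2 + 3/3 + 4/4 + 3/3 + 3/3 + 2/3 + 4/4 + 3/3 + 4/4 + 4/4 + 3/3 + 1/2 + 0/3 + 2/3 + 3/3 + 3/3 + 3/3 + 2/2 = 169/6; mean = 169/6 ÷ 32 = 169/192 = 0.880208… → 0.880.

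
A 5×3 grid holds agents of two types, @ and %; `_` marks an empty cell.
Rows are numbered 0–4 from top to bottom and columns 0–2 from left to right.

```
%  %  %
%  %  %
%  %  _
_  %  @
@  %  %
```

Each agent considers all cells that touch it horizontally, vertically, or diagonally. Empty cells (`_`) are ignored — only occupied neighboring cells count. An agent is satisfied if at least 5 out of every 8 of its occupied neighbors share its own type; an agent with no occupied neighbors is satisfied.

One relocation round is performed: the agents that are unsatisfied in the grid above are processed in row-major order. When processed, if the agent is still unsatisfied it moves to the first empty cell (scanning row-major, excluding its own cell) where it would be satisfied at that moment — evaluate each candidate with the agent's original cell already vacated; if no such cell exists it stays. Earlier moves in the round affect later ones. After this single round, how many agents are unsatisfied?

3

Initially unsatisfied (in order): (3,2), (4,0), (4,1).
  (3,2): no empty cell satisfies it; stays.
  (4,0): no empty cell satisfies it; stays.
  (4,1) → (2,2).
Resulting grid:
% % %
% % %
% % %
_ % @
@ _ %
Unsatisfied now: (3,2), (4,0), (4,2).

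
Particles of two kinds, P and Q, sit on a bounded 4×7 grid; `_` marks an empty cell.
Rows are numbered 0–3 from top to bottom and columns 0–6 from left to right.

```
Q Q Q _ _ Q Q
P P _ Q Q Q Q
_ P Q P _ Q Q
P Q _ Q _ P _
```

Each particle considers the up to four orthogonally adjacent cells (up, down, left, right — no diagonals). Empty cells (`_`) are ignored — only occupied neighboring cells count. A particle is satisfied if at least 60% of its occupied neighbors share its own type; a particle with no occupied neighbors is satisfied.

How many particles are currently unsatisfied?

Row 0: (0,0)Q 1/2 unhappy · (0,1)Q 2/3 ok · (0,2)Q 1/1 ok · (0,5)Q 2/2 ok · (0,6)Q 2/2 ok
Row 1: (1,0)P 1/2 unhappy · (1,1)P 2/3 ok · (1,3)Q 1/2 unhappy · (1,4)Q 2/2 ok · (1,5)Q 4/4 ok · (1,6)Q 3/3 ok
Row 2: (2,1)P 1/3 unhappy · (2,2)Q 0/2 unhappy · (2,3)P 0/3 unhappy · (2,5)Q 2/3 ok · (2,6)Q 2/2 ok
Row 3: (3,0)P 0/1 unhappy · (3,1)Q 0/2 unhappy · (3,3)Q 0/1 unhappy · (3,5)P 0/1 unhappy
Unsatisfied: (0,0), (1,0), (1,3), (2,1), (2,2), (2,3), (3,0), (3,1), (3,3), (3,5) — 10 in total.

10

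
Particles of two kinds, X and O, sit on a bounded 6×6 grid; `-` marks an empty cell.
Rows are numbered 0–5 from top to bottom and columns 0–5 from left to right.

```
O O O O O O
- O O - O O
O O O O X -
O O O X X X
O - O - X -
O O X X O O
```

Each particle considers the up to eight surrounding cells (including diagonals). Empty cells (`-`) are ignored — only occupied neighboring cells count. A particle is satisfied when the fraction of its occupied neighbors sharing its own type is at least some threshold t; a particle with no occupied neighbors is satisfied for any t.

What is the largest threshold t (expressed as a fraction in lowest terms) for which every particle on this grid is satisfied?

(0,0)O 2/2
(0,1)O 4/4
(0,2)O 4/4
(0,3)O 4/4
(0,4)O 4/4
(0,5)O 3/3
(1,1)O 7/7
(1,2)O 7/7
(1,4)O 5/6
(1,5)O 3/4
(2,0)O 4/4
(2,1)O 7/7
(2,2)O 6/7
(2,3)O 4/7
(2,4)X 3/6
(3,0)O 4/4
(3,1)O 7/7
(3,2)O 5/6
(3,3)X 3/7
(3,4)X 4/5
(3,5)X 3/3
(4,0)O 4/4
(4,2)O 3/6
(4,4)X 4/6
(5,0)O 2/2
(5,1)O 3/4
(5,2)X 1/3
(5,3)X 2/4
(5,4)O 1/3
(5,5)O 1/2
The smallest same-type fraction is 1/3 at (5,2), which reduces to 1/3. Any threshold above that leaves this particle unsatisfied.

1/3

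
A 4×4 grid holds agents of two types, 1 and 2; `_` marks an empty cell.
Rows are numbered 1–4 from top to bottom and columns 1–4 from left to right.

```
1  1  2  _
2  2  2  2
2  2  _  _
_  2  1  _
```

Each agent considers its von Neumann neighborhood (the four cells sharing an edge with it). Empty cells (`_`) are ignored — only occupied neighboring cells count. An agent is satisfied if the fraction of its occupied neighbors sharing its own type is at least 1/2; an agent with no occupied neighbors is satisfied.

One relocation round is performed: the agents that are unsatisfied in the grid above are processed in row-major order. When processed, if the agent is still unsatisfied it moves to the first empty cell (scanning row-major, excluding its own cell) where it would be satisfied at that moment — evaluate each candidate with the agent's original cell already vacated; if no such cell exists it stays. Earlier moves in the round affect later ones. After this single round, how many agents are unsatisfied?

Initially unsatisfied (in order): (1,2), (4,3).
  (1,2) → (4,4).
  (4,3): now satisfied by earlier moves; stays.
Resulting grid:
1 _ 2 _
2 2 2 2
2 2 _ _
_ 2 1 1
Unsatisfied now: (1,1).

1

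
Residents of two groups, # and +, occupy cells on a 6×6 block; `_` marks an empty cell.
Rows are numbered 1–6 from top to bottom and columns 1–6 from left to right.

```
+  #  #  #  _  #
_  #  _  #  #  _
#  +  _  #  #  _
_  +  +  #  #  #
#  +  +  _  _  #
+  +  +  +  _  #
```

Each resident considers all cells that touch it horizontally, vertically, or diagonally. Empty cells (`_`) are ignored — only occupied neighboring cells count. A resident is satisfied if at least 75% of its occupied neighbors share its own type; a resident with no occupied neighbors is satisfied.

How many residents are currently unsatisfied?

Row 1: (1,1)+ 0/2 not · (1,2)# 2/3 not · (1,3)# 4/4 satisfied · (1,4)# 3/3 satisfied · (1,6)# 1/1 satisfied
Row 2: (2,2)# 3/5 not · (2,4)# 5/5 satisfied · (2,5)# 5/5 satisfied
Row 3: (3,1)# 1/3 not · (3,2)+ 2/4 not · (3,4)# 5/6 satisfied · (3,5)# 6/6 satisfied
Row 4: (4,2)+ 4/6 not · (4,3)+ 4/6 not · (4,4)# 3/5 not · (4,5)# 5/5 satisfied · (4,6)# 3/3 satisfied
Row 5: (5,1)# 0/4 not · (5,2)+ 6/7 satisfied · (5,3)+ 6/7 satisfied · (5,6)# 3/3 satisfied
Row 6: (6,1)+ 2/3 not · (6,2)+ 4/5 satisfied · (6,3)+ 4/4 satisfied · (6,4)+ 2/2 satisfied · (6,6)# 1/1 satisfied
Unsatisfied: (1,1), (1,2), (2,2), (3,1), (3,2), (4,2), (4,3), (4,4), (5,1), (6,1) — 10 in total.

10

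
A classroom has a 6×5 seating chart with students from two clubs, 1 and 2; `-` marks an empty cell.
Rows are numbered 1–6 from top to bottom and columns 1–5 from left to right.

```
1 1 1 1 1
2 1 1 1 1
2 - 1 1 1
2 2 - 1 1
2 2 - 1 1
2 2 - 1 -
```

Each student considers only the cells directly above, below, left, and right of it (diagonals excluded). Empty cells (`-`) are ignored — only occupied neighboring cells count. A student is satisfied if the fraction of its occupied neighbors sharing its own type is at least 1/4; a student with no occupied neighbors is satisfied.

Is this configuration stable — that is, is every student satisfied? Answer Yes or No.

Yes

(1,1)1 1/2 ok
(1,2)1 3/3 ok
(1,3)1 3/3 ok
(1,4)1 3/3 ok
(1,5)1 2/2 ok
(2,1)2 1/3 ok
(2,2)1 2/3 ok
(2,3)1 4/4 ok
(2,4)1 4/4 ok
(2,5)1 3/3 ok
(3,1)2 2/2 ok
(3,3)1 2/2 ok
(3,4)1 4/4 ok
(3,5)1 3/3 ok
(4,1)2 3/3 ok
(4,2)2 2/2 ok
(4,4)1 3/3 ok
(4,5)1 3/3 ok
(5,1)2 3/3 ok
(5,2)2 3/3 ok
(5,4)1 3/3 ok
(5,5)1 2/2 ok
(6,1)2 2/2 ok
(6,2)2 2/2 ok
(6,4)1 1/1 ok
All meet the threshold, so the configuration is stable.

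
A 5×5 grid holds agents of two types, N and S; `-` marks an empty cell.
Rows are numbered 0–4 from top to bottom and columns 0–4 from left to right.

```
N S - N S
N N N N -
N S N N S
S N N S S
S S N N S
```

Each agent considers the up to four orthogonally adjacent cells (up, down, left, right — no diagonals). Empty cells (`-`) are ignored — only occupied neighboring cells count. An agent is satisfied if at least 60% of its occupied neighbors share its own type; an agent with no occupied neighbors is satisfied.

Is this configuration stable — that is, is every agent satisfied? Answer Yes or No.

No

Row 0: (0,0)N 1/2 unhappy · (0,1)S 0/2 unhappy · (0,3)N 1/2 unhappy · (0,4)S 0/1 unhappy
Row 1: (1,0)N 3/3 ok · (1,1)N 2/4 unhappy · (1,2)N 3/3 ok · (1,3)N 3/3 ok
Row 2: (2,0)N 1/3 unhappy · (2,1)S 0/4 unhappy · (2,2)N 3/4 ok · (2,3)N 2/4 unhappy · (2,4)S 1/2 unhappy
Row 3: (3,0)S 1/3 unhappy · (3,1)N 1/4 unhappy · (3,2)N 3/4 ok · (3,3)S 1/4 unhappy · (3,4)S 3/3 ok
Row 4: (4,0)S 2/2 ok · (4,1)S 1/3 unhappy · (4,2)N 2/3 ok · (4,3)N 1/3 unhappy · (4,4)S 1/2 unhappy
For instance (0,0) has only 1/2 same-type neighbors, below 3/5.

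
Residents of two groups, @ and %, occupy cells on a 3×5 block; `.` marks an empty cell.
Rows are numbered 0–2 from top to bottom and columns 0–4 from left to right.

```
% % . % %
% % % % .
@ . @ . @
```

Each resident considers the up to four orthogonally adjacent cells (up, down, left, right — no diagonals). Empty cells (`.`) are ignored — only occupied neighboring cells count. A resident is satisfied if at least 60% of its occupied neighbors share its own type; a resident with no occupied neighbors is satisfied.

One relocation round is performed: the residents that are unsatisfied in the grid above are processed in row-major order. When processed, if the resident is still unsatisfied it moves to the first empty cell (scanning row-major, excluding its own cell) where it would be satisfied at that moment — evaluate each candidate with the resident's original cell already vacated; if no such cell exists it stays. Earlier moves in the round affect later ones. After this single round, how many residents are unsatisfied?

Initially unsatisfied (in order): (2,0), (2,2).
  (2,0) → (2,3).
  (2,2): no empty cell satisfies it; stays.
Resulting grid:
% % . % %
% % % % .
. . @ @ @
Unsatisfied now: (2,2).

1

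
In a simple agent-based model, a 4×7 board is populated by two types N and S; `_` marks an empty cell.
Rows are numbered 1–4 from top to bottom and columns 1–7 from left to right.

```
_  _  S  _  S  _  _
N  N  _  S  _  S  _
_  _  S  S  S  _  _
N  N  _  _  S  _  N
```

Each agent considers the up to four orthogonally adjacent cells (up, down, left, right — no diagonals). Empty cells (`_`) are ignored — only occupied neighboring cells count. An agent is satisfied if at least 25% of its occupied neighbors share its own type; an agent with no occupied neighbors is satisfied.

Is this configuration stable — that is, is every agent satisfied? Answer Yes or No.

(1,3)S 0/0 ok
(1,5)S 0/0 ok
(2,1)N 1/1 ok
(2,2)N 1/1 ok
(2,4)S 1/1 ok
(2,6)S 0/0 ok
(3,3)S 1/1 ok
(3,4)S 3/3 ok
(3,5)S 2/2 ok
(4,1)N 1/1 ok
(4,2)N 1/1 ok
(4,5)S 1/1 ok
(4,7)N 0/0 ok
All meet the threshold, so the configuration is stable.

Yes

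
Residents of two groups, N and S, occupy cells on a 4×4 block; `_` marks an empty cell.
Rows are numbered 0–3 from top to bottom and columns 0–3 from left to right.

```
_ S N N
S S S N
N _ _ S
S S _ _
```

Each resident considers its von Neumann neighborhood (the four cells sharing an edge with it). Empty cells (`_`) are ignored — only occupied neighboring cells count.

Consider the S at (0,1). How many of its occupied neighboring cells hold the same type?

1

Occupied neighbors of (0,1): (1,1)=S, (0,2)=N.
Same type (S): 1 of 2.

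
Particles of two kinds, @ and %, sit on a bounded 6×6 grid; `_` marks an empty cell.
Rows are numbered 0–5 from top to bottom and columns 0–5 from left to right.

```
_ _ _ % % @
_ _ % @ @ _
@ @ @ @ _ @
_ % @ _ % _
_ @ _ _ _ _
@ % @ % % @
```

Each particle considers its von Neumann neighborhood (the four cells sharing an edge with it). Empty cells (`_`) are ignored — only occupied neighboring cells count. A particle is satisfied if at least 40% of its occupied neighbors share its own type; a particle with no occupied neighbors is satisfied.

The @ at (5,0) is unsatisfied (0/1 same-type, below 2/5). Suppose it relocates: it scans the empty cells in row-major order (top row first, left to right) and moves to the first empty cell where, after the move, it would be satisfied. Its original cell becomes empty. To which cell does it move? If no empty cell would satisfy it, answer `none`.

Vacating (5,0). Empty cells in order:
  (0,0): 0/0 same-type → satisfied — stop here.

(0,0)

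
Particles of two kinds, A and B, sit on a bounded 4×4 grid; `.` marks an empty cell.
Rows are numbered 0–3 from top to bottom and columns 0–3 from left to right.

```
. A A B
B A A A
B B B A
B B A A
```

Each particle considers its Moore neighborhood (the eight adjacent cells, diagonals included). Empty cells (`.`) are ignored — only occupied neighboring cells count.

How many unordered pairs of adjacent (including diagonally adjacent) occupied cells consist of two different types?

Scan each occupied cell's neighbors to the right and below (and the two forward diagonals) so each pair is counted once.
Row 0: A(0,1)–A(0,2)= A(0,1)–A(1,1)= A(0,1)–A(1,2)= A(0,1)–B(1,0)≠ A(0,2)–B(0,3)≠ A(0,2)–A(1,2)= A(0,2)–A(1,3)= A(0,2)–A(1,1)= B(0,3)–A(1,3)≠ B(0,3)–A(1,2)≠  → 4/10 unlike.
Row 1: B(1,0)–A(1,1)≠ B(1,0)–B(2,0)= B(1,0)–B(2,1)= A(1,1)–A(1,2)= A(1,1)–B(2,1)≠ A(1,1)–B(2,2)≠ A(1,1)–B(2,0)≠ A(1,2)–A(1,3)= A(1,2)–B(2,2)≠ A(1,2)–A(2,3)= A(1,2)–B(2,1)≠ A(1,3)–A(2,3)= A(1,3)–B(2,2)≠  → 7/13 unlike.
Row 2: B(2,0)–B(2,1)= B(2,0)–B(3,0)= B(2,0)–B(3,1)= B(2,1)–B(2,2)= B(2,1)–B(3,1)= B(2,1)–A(3,2)≠ B(2,1)–B(3,0)= B(2,2)–A(2,3)≠ B(2,2)–A(3,2)≠ B(2,2)–A(3,3)≠ B(2,2)–B(3,1)= A(2,3)–A(3,3)= A(2,3)–A(3,2)=  → 4/13 unlike.
Row 3: B(3,0)–B(3,1)= B(3,1)–A(3,2)≠ A(3,2)–A(3,3)=  → 1/3 unlike.
Total adjacent occupied pairs: 39; unlike-type pairs: 16.

16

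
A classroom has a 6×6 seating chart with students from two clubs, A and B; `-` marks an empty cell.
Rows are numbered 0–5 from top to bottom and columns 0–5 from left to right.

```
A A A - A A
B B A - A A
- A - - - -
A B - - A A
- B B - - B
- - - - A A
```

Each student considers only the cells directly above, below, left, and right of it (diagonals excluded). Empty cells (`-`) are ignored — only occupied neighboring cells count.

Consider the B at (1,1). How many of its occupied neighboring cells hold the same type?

1

Occupied neighbors of (1,1): (0,1)=A, (2,1)=A, (1,0)=B, (1,2)=A.
Same type (B): 1 of 4.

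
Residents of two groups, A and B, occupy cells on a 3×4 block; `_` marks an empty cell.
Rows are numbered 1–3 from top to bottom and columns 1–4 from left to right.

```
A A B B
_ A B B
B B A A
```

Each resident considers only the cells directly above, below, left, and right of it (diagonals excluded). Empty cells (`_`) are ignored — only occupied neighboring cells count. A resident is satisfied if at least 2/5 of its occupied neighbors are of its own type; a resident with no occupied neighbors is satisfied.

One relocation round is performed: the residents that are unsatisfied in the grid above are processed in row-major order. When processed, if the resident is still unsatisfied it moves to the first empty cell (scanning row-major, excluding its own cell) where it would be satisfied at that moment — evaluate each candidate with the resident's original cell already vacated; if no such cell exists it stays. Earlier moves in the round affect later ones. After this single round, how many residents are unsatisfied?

1

Initially unsatisfied (in order): (2,2), (3,2), (3,3).
  (2,2) → (2,1).
  (3,2): now satisfied by earlier moves; stays.
  (3,3) → (2,2).
Resulting grid:
A A B B
A A B B
B B _ A
Unsatisfied now: (3,4).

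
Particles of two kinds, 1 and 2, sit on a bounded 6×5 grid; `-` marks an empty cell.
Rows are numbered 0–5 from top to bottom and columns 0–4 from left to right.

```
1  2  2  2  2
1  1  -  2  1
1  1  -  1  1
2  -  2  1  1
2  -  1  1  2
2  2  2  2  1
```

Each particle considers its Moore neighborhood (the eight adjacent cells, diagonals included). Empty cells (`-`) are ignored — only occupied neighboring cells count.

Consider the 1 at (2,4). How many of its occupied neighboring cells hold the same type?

Occupied neighbors of (2,4): (1,3)=2, (1,4)=1, (2,3)=1, (3,3)=1, (3,4)=1.
Same type (1): 4 of 5.

4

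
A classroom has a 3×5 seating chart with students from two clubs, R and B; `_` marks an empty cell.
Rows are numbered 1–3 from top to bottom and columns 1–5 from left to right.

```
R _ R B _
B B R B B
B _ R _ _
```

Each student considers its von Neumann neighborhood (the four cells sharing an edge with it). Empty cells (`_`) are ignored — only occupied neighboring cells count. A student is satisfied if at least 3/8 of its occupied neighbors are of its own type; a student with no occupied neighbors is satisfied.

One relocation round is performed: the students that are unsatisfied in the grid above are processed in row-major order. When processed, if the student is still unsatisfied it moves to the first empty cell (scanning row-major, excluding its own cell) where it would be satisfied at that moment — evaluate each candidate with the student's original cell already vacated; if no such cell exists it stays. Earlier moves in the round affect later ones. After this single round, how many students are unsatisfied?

Initially unsatisfied (in order): (1,1).
  (1,1) → (1,2).
Resulting grid:
_ R R B _
B B R B B
B _ R _ _
Unsatisfied now: (2,2).

1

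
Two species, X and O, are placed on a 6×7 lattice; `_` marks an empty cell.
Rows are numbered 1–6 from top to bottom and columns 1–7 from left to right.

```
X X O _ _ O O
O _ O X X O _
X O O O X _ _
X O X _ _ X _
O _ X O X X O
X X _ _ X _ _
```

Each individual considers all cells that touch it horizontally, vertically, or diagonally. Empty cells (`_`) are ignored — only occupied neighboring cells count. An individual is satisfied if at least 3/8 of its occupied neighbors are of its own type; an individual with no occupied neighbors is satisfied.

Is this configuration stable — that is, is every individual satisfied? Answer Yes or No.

No

(1,1)X 1/2 satisfied
(1,2)X 1/4 not
(1,3)O 1/3 not
(1,6)O 2/3 satisfied
(1,7)O 2/2 satisfied
(2,1)O 1/4 not
(2,3)O 4/6 satisfied
(2,4)X 2/6 not
(2,5)X 2/5 satisfied
(2,6)O 2/4 satisfied
(3,1)X 1/4 not
(3,2)O 4/7 satisfied
(3,3)O 4/6 satisfied
(3,4)O 2/6 not
(3,5)X 3/5 satisfied
(4,1)X 1/4 not
(4,2)O 3/7 satisfied
(4,3)X 1/6 not
(4,6)X 3/4 satisfied
(5,1)O 1/4 not
(5,3)X 2/4 satisfied
(5,4)O 0/4 not
(5,5)X 3/4 satisfied
(5,6)X 3/4 satisfied
(5,7)O 0/2 not
(6,1)X 1/2 satisfied
(6,2)X 2/3 satisfied
(6,5)X 2/3 satisfied
For instance (1,2) has only 1/4 same-type neighbors, below 3/8.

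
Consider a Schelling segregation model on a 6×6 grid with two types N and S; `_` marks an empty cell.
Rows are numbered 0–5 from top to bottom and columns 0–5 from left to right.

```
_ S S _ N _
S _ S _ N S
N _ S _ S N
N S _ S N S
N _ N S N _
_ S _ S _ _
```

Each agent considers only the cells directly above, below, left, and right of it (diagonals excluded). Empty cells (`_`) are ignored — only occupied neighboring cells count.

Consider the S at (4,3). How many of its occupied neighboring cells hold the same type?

Occupied neighbors of (4,3): (3,3)=S, (5,3)=S, (4,2)=N, (4,4)=N.
Same type (S): 2 of 4.

2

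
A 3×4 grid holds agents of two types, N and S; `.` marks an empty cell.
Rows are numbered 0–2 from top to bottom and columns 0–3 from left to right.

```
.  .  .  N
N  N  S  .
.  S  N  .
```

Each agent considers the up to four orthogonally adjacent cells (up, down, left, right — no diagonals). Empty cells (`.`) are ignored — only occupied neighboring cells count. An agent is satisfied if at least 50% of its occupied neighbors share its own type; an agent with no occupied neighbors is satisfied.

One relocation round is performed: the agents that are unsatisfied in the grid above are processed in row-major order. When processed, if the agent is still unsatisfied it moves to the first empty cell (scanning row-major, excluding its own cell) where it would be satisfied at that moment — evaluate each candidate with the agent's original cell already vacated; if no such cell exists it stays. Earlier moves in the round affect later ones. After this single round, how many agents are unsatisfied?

1

Initially unsatisfied (in order): (1,1), (1,2), (2,1), (2,2).
  (1,1) → (0,0).
  (1,2) → (1,1).
  (2,1): now satisfied by earlier moves; stays.
  (2,2) → (0,1).
Resulting grid:
N N . N
N S . .
. S . .
Unsatisfied now: (1,1).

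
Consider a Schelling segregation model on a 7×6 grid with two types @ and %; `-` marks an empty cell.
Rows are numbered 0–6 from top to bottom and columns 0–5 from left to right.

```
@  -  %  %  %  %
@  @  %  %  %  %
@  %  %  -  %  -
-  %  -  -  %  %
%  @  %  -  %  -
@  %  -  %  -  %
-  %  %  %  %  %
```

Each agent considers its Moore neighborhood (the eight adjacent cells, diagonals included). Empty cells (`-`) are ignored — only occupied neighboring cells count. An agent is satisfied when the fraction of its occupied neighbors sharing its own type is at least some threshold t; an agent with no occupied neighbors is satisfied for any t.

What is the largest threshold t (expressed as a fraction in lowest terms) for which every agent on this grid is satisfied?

Row 0: (0,0)@ 2/2 · (0,2)% 3/4 · (0,3)% 5/5 · (0,4)% 5/5 · (0,5)% 3/3
Row 1: (1,0)@ 3/4 · (1,1)@ 3/7 · (1,2)% 5/6 · (1,3)% 7/7 · (1,4)% 6/6 · (1,5)% 4/4
Row 2: (2,0)@ 2/4 · (2,1)% 3/6 · (2,2)% 4/5 · (2,4)% 5/5
Row 3: (3,1)% 4/6 · (3,4)% 3/3 · (3,5)% 3/3
Row 4: (4,0)% 2/4 · (4,1)@ 1/5 · (4,2)% 3/4 · (4,4)% 4/4
Row 5: (5,0)@ 1/4 · (5,1)% 4/6 · (5,3)% 5/5 · (5,5)% 3/3
Row 6: (6,1)% 2/3 · (6,2)% 4/4 · (6,3)% 3/3 · (6,4)% 4/4 · (6,5)% 2/2
The smallest same-type fraction is 1/5 at (4,1), which reduces to 1/5. Any threshold above that leaves this agent unsatisfied.

1/5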